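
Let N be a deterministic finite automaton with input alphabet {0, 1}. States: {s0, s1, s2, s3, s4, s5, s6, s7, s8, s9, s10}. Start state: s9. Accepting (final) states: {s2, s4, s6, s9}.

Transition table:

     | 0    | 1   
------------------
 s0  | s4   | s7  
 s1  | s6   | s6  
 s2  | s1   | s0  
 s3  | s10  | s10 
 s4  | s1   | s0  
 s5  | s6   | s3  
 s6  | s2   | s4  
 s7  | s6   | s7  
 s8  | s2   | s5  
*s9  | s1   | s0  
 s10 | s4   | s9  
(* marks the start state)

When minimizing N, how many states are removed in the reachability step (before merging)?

BFS from s9 reaches {s0, s1, s2, s4, s6, s7, s9}; the 4 state(s) s3, s5, s8, s10 are never visited.

4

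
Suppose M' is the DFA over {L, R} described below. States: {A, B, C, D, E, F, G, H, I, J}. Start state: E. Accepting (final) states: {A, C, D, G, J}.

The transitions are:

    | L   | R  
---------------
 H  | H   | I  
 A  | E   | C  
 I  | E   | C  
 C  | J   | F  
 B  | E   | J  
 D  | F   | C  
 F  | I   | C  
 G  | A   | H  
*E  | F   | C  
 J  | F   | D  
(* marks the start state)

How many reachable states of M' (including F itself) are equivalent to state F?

First remove the unreachable states {A,B,G,H}; 6 states remain.
P0 = {C,D,J} | {E,F,I}.
On input L, block {C,D,J} splits into {D,J} and {C}.
Split {D,J} by δ(·,R) → {D} and {J}.
Stable partition: {D} | {E,F,I} | {C} | {J} — 4 equivalence classes.
State F belongs to the block {E,F,I}, which has 3 states.

3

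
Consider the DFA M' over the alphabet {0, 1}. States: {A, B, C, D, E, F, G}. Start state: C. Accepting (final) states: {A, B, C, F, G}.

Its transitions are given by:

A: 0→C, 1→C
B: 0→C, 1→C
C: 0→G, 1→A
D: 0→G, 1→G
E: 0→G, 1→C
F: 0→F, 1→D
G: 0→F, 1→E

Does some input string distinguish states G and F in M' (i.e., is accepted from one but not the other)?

Yes

States {B} cannot be reached from the start state, so discard them.
P0 = {A,C,F,G} | {D,E}.
Split {A,C,F,G} by δ(·,1) → {A,C} and {F,G}.
On input 0, block {A,C} splits into {A} and {C}.
Refine {D,E} on symbol 1: members go to different blocks, giving {D} and {E}.
Refine {F,G} on symbol 1: members go to different blocks, giving {F} and {G}.
The partition is now stable with 6 blocks: {A} | {D} | {F} | {C} | {E} | {G}.
G and F end up in different blocks, so they are distinguishable. For instance, the string '111' is accepted from only G.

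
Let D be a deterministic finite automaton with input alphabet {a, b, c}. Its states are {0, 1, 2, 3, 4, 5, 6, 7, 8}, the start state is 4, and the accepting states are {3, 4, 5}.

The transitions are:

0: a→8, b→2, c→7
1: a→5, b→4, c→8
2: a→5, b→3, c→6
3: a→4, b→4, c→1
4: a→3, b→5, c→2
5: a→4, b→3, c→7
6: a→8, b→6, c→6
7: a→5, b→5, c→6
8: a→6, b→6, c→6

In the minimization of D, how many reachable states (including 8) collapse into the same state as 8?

2

Reachable states from the start: {1,2,3,4,5,6,7,8}. Unreachable: {0} — drop them.
P0 = {3,4,5} | {1,2,6,7,8}.
Refine {1,2,6,7,8} on symbol a: members go to different blocks, giving {1,2,7} and {6,8}.
The partition is now stable with 3 blocks: {3,4,5} | {1,2,7} | {6,8}.
State 8 belongs to the block {6,8}, which has 2 states.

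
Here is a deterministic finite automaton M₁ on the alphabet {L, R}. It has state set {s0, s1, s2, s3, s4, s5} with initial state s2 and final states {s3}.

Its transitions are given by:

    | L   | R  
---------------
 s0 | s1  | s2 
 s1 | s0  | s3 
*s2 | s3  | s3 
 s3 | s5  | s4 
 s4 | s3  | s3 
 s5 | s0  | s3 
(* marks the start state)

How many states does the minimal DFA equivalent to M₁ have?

All states are reachable from the start state.
Initial partition by acceptance: {s3} | {s0,s1,s2,s4,s5}.
Split {s0,s1,s2,s4,s5} by δ(·,L) → {s0,s1,s5} and {s2,s4}.
On input R, block {s0,s1,s5} splits into {s1,s5} and {s0}.
No further refinement is possible. Final partition (4 blocks): {s3} | {s1,s5} | {s2,s4} | {s0}.

4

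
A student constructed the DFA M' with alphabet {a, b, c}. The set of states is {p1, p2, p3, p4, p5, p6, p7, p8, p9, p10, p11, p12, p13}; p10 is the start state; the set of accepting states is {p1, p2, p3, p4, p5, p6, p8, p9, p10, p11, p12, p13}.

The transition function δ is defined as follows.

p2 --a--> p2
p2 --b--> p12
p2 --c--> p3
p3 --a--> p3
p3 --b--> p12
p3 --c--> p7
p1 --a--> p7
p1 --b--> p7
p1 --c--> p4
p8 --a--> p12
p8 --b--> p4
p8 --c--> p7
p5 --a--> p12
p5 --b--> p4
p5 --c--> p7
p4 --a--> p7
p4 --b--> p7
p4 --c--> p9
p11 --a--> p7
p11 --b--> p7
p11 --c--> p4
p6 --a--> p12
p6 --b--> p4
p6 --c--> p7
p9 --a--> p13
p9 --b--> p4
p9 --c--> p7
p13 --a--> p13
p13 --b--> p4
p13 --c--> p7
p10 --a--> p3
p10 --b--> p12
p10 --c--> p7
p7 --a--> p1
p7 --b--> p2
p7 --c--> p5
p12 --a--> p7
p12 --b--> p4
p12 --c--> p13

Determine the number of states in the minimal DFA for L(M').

First remove the unreachable states {p6,p8,p11}; 10 states remain.
Initial partition by acceptance: {p1,p2,p3,p4,p5,p9,p10,p12,p13} | {p7}.
On input a, block {p1,p2,p3,p4,p5,p9,p10,p12,p13} splits into {p2,p3,p5,p9,p10,p13} and {p1,p4,p12}.
On input a, block {p2,p3,p5,p9,p10,p13} splits into {p2,p3,p9,p10,p13} and {p5}.
Refine {p2,p3,p9,p10,p13} on symbol c: members go to different blocks, giving {p3,p9,p10,p13} and {p2}.
Split {p1,p4,p12} by δ(·,b) → {p1,p4} and {p12}.
Refine {p3,p9,p10,p13} on symbol b: members go to different blocks, giving {p3,p10} and {p9,p13}.
On input c, block {p1,p4} splits into {p1} and {p4}.
Stable partition: {p3,p10} | {p7} | {p1} | {p5} | {p2} | {p12} | {p9,p13} | {p4} — 8 equivalence classes.

8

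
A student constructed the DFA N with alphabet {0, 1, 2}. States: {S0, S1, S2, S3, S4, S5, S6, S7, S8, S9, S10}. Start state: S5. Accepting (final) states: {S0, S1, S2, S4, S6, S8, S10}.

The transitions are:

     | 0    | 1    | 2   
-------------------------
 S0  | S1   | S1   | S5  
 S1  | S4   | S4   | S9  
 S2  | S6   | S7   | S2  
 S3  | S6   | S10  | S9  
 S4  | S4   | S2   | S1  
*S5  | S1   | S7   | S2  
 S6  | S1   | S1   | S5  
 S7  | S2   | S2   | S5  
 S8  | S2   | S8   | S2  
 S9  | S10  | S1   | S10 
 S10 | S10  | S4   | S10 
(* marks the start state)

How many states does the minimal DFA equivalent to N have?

8

States {S0,S3,S8} cannot be reached from the start state, so discard them.
P0 = {S1,S2,S4,S6,S10} | {S5,S7,S9}.
Split {S1,S2,S4,S6,S10} by δ(·,1) → {S1,S4,S6,S10} and {S2}.
Refine {S1,S4,S6,S10} on symbol 1: members go to different blocks, giving {S1,S6,S10} and {S4}.
Split {S1,S6,S10} by δ(·,0) → {S6,S10} and {S1}.
Split {S6,S10} by δ(·,0) → {S6} and {S10}.
Split {S5,S7,S9} by δ(·,0) → {S5} and {S7} and {S9}.
No further refinement is possible. Final partition (8 blocks): {S6} | {S5} | {S2} | {S4} | {S1} | {S10} | {S7} | {S9}.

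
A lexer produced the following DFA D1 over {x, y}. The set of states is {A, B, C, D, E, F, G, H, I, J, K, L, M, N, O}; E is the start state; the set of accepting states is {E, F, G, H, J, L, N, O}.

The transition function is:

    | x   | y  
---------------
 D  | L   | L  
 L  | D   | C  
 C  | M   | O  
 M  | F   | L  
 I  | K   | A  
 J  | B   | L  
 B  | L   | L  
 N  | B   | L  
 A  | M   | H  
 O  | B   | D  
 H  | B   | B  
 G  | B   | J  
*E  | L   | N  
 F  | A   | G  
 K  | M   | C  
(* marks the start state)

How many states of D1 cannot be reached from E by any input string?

2

Starting at E and following transitions, the reachable set is {A, B, C, D, E, F, G, H, J, L, M, N, O}. That leaves I, K unreachable — 2 in total.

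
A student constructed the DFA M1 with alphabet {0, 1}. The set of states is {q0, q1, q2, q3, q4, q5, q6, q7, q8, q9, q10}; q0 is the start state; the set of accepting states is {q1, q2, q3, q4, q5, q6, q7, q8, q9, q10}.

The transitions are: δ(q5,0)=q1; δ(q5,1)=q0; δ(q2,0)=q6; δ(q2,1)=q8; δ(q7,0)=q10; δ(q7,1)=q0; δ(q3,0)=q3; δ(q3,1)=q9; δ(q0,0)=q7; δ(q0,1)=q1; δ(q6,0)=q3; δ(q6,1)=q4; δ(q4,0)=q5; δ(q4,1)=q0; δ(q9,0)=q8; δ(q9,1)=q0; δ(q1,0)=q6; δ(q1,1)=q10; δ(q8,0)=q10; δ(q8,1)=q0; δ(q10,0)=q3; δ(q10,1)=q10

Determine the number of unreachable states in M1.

1

BFS from q0 reaches {q0, q1, q3, q4, q5, q6, q7, q8, q9, q10}; the 1 state(s) q2 are never visited.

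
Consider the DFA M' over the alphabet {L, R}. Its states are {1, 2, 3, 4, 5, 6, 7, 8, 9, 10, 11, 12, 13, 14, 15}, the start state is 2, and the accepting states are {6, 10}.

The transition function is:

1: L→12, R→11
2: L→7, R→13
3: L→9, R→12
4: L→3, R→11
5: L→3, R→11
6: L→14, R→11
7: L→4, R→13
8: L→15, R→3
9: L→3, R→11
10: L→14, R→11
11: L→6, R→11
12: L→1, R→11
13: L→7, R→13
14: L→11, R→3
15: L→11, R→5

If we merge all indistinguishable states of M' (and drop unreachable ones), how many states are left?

First remove the unreachable states {5,8,10,15}; 11 states remain.
P0 = {6} | {1,2,3,4,7,9,11,12,13,14}.
On input L, block {1,2,3,4,7,9,11,12,13,14} splits into {1,2,3,4,7,9,12,13,14} and {11}.
On input L, block {1,2,3,4,7,9,12,13,14} splits into {1,2,3,4,7,9,12,13} and {14}.
Refine {1,2,3,4,7,9,12,13} on symbol R: members go to different blocks, giving {1,4,9,12} and {2,3,7,13}.
Split {1,4,9,12} by δ(·,L) → {1,12} and {4,9}.
Split {2,3,7,13} by δ(·,L) → {2,13} and {3,7}.
On input R, block {3,7} splits into {3} and {7}.
The partition is now stable with 8 blocks: {6} | {1,12} | {11} | {14} | {2,13} | {4,9} | {3} | {7}.

8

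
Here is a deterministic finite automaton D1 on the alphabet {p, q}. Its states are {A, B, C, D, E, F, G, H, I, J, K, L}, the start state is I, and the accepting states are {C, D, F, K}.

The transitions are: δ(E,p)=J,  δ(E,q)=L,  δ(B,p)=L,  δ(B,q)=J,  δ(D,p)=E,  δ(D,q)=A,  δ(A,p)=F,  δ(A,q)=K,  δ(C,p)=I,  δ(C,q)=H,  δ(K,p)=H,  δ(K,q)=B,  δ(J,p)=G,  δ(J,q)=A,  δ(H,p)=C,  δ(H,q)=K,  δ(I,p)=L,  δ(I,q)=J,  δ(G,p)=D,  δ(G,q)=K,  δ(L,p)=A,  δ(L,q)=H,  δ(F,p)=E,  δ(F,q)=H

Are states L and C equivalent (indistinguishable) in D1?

Every state is reachable, so we keep all 12.
Start with accepting vs non-accepting: {C,D,F,K} | {A,B,E,G,H,I,J,L}.
Split {A,B,E,G,H,I,J,L} by δ(·,p) → {B,E,I,J,L} and {A,G,H}.
On input p, block {C,D,F,K} splits into {C,D,F} and {K}.
Split {B,E,I,J,L} by δ(·,p) → {B,E,I} and {J,L}.
No further refinement is possible. Final partition (5 blocks): {C,D,F} | {B,E,I} | {A,G,H} | {K} | {J,L}.
L and C end up in different blocks, so they are distinguishable. For instance, the string 'ε' is accepted from only C.

No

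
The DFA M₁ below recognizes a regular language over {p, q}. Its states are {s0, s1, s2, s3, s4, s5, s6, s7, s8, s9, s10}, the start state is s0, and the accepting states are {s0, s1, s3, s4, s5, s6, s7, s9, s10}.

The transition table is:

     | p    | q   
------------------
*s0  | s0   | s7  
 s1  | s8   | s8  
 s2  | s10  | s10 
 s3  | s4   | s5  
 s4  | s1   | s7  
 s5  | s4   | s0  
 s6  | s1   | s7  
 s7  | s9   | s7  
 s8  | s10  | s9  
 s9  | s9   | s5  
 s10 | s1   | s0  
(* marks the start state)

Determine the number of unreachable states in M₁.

Starting at s0 and following transitions, the reachable set is {s0, s1, s4, s5, s7, s8, s9, s10}. That leaves s2, s3, s6 unreachable — 3 in total.

3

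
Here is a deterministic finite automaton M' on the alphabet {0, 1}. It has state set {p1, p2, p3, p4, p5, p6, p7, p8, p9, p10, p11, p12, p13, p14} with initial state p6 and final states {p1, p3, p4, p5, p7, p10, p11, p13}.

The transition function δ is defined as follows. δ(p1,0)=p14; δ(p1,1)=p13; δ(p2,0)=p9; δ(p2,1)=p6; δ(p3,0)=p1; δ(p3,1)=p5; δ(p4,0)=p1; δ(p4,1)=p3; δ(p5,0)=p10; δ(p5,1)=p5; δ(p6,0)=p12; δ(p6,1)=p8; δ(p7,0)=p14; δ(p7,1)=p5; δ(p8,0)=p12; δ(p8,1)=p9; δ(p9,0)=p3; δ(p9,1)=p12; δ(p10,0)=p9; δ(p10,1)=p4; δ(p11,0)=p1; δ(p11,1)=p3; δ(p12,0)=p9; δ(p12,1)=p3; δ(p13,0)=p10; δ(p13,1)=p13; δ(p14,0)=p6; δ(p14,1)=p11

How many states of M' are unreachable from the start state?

2

Starting at p6 and following transitions, the reachable set is {p1, p3, p4, p5, p6, p8, p9, p10, p11, p12, p13, p14}. That leaves p2, p7 unreachable — 2 in total.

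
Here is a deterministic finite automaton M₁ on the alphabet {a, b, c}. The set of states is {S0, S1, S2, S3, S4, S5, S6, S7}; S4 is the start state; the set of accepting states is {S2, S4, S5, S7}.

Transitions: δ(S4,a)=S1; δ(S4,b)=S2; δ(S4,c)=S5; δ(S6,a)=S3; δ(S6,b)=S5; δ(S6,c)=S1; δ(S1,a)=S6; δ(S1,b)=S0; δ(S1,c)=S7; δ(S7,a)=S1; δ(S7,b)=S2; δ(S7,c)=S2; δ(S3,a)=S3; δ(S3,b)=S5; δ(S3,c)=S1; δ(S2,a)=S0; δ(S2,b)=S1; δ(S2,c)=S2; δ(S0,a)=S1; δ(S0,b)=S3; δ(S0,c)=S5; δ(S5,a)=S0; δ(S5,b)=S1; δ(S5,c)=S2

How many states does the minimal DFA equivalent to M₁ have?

5

Every state is reachable, so we keep all 8.
P0 = {S2,S4,S5,S7} | {S0,S1,S3,S6}.
Split {S2,S4,S5,S7} by δ(·,b) → {S2,S5} and {S4,S7}.
Split {S0,S1,S3,S6} by δ(·,b) → {S0,S1} and {S3,S6}.
Refine {S0,S1} on symbol a: members go to different blocks, giving {S0} and {S1}.
The partition is now stable with 5 blocks: {S2,S5} | {S0} | {S4,S7} | {S3,S6} | {S1}.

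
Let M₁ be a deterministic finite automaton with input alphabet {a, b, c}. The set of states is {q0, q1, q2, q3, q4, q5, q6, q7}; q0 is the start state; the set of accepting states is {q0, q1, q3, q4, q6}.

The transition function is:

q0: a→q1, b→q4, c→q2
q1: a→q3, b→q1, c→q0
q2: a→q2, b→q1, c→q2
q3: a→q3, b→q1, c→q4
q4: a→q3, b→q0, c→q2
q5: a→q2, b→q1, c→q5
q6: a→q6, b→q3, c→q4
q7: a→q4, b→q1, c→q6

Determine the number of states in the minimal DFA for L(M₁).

States {q5,q6,q7} cannot be reached from the start state, so discard them.
Initial partition by acceptance: {q0,q1,q3,q4} | {q2}.
Refine {q0,q1,q3,q4} on symbol c: members go to different blocks, giving {q0,q4} and {q1,q3}.
Stable partition: {q0,q4} | {q2} | {q1,q3} — 3 equivalence classes.

3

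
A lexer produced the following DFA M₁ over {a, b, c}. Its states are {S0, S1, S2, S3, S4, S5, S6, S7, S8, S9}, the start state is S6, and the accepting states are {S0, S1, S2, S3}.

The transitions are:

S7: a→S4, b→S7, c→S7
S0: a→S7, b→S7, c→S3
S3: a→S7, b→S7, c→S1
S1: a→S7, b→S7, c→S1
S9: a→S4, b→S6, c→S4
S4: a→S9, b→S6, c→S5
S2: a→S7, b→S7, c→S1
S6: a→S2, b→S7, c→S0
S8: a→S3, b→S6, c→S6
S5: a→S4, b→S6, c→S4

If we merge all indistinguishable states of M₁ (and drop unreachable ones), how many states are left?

Reachable states from the start: {S0,S1,S2,S3,S4,S5,S6,S7,S9}. Unreachable: {S8} — drop them.
P0 = {S0,S1,S2,S3} | {S4,S5,S6,S7,S9}.
Refine {S4,S5,S6,S7,S9} on symbol a: members go to different blocks, giving {S4,S5,S7,S9} and {S6}.
Refine {S4,S5,S7,S9} on symbol b: members go to different blocks, giving {S4,S5,S9} and {S7}.
The partition is now stable with 4 blocks: {S0,S1,S2,S3} | {S4,S5,S9} | {S6} | {S7}.

4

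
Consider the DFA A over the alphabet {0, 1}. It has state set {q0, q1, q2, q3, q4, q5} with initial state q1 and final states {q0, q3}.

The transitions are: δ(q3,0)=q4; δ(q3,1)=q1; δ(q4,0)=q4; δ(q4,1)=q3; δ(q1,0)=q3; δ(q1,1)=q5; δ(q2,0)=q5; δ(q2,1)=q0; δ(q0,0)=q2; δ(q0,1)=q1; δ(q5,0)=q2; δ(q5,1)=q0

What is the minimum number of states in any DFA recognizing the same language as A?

Initial partition by acceptance: {q0,q3} | {q1,q2,q4,q5}.
On input 0, block {q1,q2,q4,q5} splits into {q2,q4,q5} and {q1}.
No further refinement is possible. Final partition (3 blocks): {q0,q3} | {q2,q4,q5} | {q1}.

3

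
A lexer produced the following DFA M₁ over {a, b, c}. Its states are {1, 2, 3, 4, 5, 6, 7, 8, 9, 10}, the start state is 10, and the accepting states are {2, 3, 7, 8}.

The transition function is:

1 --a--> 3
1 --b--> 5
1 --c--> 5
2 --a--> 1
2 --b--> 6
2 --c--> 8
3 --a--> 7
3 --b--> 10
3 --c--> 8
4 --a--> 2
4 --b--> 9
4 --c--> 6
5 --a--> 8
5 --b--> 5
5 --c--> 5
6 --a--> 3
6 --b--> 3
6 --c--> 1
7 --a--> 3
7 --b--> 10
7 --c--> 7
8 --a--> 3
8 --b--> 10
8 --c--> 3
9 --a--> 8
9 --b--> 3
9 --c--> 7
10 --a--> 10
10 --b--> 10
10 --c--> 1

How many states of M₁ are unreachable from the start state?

4

BFS from 10 reaches {1, 3, 5, 7, 8, 10}; the 4 state(s) 2, 4, 6, 9 are never visited.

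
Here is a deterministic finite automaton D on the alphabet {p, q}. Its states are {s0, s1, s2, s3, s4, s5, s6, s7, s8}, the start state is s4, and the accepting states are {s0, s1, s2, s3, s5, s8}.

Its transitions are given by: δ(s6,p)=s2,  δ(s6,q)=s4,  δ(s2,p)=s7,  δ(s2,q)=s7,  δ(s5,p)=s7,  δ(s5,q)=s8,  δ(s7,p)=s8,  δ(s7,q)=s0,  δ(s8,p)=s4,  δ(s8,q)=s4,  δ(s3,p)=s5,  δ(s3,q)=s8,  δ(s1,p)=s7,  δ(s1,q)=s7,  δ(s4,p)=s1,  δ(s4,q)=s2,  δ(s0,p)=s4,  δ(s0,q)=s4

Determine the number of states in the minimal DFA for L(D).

First remove the unreachable states {s3,s5,s6}; 6 states remain.
P0 = {s0,s1,s2,s8} | {s4,s7}.
The partition is now stable with 2 blocks: {s0,s1,s2,s8} | {s4,s7}.

2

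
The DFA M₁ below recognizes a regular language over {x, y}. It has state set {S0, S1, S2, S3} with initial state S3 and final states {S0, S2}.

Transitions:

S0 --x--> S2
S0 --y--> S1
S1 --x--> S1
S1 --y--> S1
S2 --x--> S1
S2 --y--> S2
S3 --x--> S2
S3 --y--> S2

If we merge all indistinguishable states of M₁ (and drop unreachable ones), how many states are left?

States {S0} cannot be reached from the start state, so discard them.
Start with accepting vs non-accepting: {S2} | {S1,S3}.
On input x, block {S1,S3} splits into {S1} and {S3}.
No further refinement is possible. Final partition (3 blocks): {S2} | {S1} | {S3}.

3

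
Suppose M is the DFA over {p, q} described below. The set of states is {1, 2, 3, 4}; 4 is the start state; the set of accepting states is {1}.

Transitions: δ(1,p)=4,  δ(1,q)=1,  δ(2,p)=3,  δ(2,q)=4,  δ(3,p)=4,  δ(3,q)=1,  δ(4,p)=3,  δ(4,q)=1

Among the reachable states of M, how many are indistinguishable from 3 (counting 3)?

2

Reachable states from the start: {1,3,4}. Unreachable: {2} — drop them.
Initial partition by acceptance: {1} | {3,4}.
Stable partition: {1} | {3,4} — 2 equivalence classes.
The equivalence class containing 3 is {3,4}, of size 2.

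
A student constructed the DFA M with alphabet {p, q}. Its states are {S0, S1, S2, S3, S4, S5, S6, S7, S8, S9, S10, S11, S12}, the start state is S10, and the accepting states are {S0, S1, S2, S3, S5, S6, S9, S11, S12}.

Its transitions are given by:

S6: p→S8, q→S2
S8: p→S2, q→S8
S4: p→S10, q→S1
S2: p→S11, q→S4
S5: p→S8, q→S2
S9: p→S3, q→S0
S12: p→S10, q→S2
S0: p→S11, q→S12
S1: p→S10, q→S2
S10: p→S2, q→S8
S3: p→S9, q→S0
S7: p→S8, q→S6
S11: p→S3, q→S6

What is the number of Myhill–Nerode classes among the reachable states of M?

7

First remove the unreachable states {S5,S7}; 11 states remain.
Start with accepting vs non-accepting: {S0,S1,S2,S3,S6,S9,S11,S12} | {S4,S8,S10}.
Refine {S0,S1,S2,S3,S6,S9,S11,S12} on symbol p: members go to different blocks, giving {S0,S2,S3,S9,S11} and {S1,S6,S12}.
Refine {S0,S2,S3,S9,S11} on symbol q: members go to different blocks, giving {S0,S11} and {S3,S9} and {S2}.
Refine {S0,S11} on symbol p: members go to different blocks, giving {S0} and {S11}.
On input p, block {S4,S8,S10} splits into {S8,S10} and {S4}.
The partition is now stable with 7 blocks: {S0} | {S8,S10} | {S1,S6,S12} | {S3,S9} | {S2} | {S11} | {S4}.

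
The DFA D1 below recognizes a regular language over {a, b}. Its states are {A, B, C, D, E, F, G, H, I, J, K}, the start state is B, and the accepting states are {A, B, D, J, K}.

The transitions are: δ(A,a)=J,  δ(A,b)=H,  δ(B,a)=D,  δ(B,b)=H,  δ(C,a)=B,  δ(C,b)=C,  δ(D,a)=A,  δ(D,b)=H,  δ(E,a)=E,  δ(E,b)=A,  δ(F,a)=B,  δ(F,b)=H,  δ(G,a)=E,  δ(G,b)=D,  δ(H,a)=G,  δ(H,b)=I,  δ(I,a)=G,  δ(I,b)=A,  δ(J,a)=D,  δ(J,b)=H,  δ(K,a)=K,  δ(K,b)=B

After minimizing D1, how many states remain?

3

First remove the unreachable states {C,F,K}; 8 states remain.
Initial partition by acceptance: {A,B,D,J} | {E,G,H,I}.
Split {E,G,H,I} by δ(·,b) → {E,G,I} and {H}.
Stable partition: {A,B,D,J} | {E,G,I} | {H} — 3 equivalence classes.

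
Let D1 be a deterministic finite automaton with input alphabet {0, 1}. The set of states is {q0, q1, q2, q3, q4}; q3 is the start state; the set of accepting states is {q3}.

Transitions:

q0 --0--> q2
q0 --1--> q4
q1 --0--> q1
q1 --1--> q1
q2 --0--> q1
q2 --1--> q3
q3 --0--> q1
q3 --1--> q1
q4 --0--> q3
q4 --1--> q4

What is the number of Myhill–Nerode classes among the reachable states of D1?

2

States {q0,q2,q4} cannot be reached from the start state, so discard them.
Start with accepting vs non-accepting: {q3} | {q1}.
The partition is now stable with 2 blocks: {q3} | {q1}.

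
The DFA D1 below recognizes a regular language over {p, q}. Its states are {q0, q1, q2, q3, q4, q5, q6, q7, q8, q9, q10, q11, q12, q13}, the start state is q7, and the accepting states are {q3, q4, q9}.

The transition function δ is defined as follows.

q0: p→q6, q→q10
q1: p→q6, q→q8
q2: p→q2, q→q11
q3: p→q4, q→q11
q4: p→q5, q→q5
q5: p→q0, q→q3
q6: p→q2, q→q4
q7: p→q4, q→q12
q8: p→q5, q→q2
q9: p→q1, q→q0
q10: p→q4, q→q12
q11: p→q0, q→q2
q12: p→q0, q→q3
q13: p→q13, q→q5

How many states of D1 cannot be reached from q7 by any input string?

4

No path from q7 leads to q1, q8, q9, q13; the other 10 states are all reachable.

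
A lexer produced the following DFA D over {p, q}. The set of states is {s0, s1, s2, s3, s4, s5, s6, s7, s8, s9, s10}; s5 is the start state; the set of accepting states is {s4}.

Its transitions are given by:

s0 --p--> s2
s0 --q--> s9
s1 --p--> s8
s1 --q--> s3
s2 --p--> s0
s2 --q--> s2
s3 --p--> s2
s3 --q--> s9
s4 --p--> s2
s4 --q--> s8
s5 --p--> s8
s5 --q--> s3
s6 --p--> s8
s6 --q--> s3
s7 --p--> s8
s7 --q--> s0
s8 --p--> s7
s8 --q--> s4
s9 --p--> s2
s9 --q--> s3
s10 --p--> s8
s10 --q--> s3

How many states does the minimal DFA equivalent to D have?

4

First remove the unreachable states {s1,s6,s10}; 8 states remain.
P0 = {s4} | {s0,s2,s3,s5,s7,s8,s9}.
Refine {s0,s2,s3,s5,s7,s8,s9} on symbol q: members go to different blocks, giving {s0,s2,s3,s5,s7,s9} and {s8}.
On input p, block {s0,s2,s3,s5,s7,s9} splits into {s0,s2,s3,s9} and {s5,s7}.
Stable partition: {s4} | {s0,s2,s3,s9} | {s8} | {s5,s7} — 4 equivalence classes.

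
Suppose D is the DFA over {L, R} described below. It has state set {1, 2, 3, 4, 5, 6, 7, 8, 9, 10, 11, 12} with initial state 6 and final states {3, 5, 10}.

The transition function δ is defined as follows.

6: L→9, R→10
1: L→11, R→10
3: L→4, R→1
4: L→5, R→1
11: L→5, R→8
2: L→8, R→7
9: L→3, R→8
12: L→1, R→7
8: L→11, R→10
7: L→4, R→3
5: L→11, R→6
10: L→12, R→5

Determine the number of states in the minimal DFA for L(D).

6

First remove the unreachable states {2}; 11 states remain.
Start with accepting vs non-accepting: {3,5,10} | {1,4,6,7,8,9,11,12}.
Refine {3,5,10} on symbol R: members go to different blocks, giving {3,5} and {10}.
Split {1,4,6,7,8,9,11,12} by δ(·,L) → {1,6,7,8,12} and {4,9,11}.
Split {1,6,7,8,12} by δ(·,L) → {1,6,7,8} and {12}.
Split {1,6,7,8} by δ(·,R) → {1,6,8} and {7}.
No further refinement is possible. Final partition (6 blocks): {3,5} | {1,6,8} | {10} | {4,9,11} | {12} | {7}.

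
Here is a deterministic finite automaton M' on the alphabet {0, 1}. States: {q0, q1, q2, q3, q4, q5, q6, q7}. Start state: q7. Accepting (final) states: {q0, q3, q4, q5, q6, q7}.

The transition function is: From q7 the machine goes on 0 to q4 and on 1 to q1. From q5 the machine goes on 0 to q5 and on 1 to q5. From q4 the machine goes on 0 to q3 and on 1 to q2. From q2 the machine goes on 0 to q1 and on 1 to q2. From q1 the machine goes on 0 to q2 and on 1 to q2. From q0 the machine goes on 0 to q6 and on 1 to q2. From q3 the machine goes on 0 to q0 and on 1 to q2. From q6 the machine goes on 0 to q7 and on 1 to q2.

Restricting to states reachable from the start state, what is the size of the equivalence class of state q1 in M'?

2

First remove the unreachable states {q5}; 7 states remain.
Start with accepting vs non-accepting: {q0,q3,q4,q6,q7} | {q1,q2}.
No further refinement is possible. Final partition (2 blocks): {q0,q3,q4,q6,q7} | {q1,q2}.
The equivalence class containing q1 is {q1,q2}, of size 2.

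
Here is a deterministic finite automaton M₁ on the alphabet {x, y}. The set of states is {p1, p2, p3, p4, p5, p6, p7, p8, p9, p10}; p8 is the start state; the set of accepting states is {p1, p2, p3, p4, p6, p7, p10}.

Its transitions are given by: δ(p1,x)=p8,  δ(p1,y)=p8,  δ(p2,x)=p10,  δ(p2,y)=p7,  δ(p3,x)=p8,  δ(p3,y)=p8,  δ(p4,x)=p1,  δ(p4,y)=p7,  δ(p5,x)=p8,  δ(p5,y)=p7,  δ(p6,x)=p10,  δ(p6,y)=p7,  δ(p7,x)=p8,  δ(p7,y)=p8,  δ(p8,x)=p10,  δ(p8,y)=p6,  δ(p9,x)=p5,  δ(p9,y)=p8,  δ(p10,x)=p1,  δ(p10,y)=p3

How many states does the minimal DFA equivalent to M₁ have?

First remove the unreachable states {p2,p4,p5,p9}; 6 states remain.
P0 = {p1,p3,p6,p7,p10} | {p8}.
Split {p1,p3,p6,p7,p10} by δ(·,x) → {p1,p3,p7} and {p6,p10}.
Refine {p6,p10} on symbol x: members go to different blocks, giving {p6} and {p10}.
The partition is now stable with 4 blocks: {p1,p3,p7} | {p8} | {p6} | {p10}.

4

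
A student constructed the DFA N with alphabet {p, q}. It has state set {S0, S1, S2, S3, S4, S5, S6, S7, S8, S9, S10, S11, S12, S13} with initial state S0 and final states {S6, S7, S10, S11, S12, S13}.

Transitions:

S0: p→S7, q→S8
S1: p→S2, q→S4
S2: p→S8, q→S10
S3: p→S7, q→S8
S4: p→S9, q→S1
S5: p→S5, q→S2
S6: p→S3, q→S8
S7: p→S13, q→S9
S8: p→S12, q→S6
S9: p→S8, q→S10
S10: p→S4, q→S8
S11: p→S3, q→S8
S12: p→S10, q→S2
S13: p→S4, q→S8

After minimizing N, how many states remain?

7

Reachable states from the start: {S0,S1,S2,S3,S4,S6,S7,S8,S9,S10,S12,S13}. Unreachable: {S5,S11} — drop them.
Start with accepting vs non-accepting: {S6,S7,S10,S12,S13} | {S0,S1,S2,S3,S4,S8,S9}.
Split {S6,S7,S10,S12,S13} by δ(·,p) → {S6,S10,S13} and {S7,S12}.
On input p, block {S0,S1,S2,S3,S4,S8,S9} splits into {S1,S2,S4,S9} and {S0,S3,S8}.
Split {S6,S10,S13} by δ(·,p) → {S10,S13} and {S6}.
Split {S1,S2,S4,S9} by δ(·,p) → {S1,S4} and {S2,S9}.
On input q, block {S0,S3,S8} splits into {S0,S3} and {S8}.
No further refinement is possible. Final partition (7 blocks): {S10,S13} | {S1,S4} | {S7,S12} | {S0,S3} | {S6} | {S2,S9} | {S8}.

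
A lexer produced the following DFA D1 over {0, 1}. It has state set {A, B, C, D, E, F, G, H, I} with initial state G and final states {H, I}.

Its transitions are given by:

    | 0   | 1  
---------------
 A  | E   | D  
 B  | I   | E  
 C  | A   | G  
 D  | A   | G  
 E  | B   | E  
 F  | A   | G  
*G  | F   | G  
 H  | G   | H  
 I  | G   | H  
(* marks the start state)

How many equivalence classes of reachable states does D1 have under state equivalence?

6

Reachable states from the start: {A,B,D,E,F,G,H,I}. Unreachable: {C} — drop them.
Start with accepting vs non-accepting: {H,I} | {A,B,D,E,F,G}.
On input 0, block {A,B,D,E,F,G} splits into {A,D,E,F,G} and {B}.
Split {A,D,E,F,G} by δ(·,0) → {A,D,F,G} and {E}.
Split {A,D,F,G} by δ(·,0) → {D,F,G} and {A}.
Refine {D,F,G} on symbol 0: members go to different blocks, giving {D,F} and {G}.
No further refinement is possible. Final partition (6 blocks): {H,I} | {D,F} | {B} | {E} | {A} | {G}.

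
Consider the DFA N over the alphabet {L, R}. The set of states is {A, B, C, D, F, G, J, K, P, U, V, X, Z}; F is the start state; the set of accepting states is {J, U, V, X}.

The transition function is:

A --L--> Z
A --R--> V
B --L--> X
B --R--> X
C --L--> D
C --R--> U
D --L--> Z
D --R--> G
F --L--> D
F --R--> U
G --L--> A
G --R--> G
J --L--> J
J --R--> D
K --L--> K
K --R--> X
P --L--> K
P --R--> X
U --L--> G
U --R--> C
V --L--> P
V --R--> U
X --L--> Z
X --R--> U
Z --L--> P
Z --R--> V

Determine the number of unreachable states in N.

2

No path from F leads to B, J; the other 11 states are all reachable.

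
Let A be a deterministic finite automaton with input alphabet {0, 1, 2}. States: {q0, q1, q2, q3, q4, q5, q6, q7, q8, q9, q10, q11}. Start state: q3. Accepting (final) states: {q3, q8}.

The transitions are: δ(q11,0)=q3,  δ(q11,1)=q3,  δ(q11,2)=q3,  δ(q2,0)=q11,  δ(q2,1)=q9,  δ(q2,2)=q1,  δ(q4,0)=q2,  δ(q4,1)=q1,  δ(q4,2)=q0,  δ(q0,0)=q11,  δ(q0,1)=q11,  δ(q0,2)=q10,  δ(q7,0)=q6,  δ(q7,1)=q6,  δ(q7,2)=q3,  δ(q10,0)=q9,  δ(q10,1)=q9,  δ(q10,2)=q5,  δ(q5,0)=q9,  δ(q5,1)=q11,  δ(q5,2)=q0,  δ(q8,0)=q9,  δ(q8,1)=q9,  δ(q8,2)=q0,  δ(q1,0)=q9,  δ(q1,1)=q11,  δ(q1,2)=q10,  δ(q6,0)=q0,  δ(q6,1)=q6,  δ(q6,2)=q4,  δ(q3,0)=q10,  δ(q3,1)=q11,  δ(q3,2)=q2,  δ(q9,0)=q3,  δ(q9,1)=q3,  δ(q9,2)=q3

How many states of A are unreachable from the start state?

Starting at q3 and following transitions, the reachable set is {q0, q1, q2, q3, q5, q9, q10, q11}. That leaves q4, q6, q7, q8 unreachable — 4 in total.

4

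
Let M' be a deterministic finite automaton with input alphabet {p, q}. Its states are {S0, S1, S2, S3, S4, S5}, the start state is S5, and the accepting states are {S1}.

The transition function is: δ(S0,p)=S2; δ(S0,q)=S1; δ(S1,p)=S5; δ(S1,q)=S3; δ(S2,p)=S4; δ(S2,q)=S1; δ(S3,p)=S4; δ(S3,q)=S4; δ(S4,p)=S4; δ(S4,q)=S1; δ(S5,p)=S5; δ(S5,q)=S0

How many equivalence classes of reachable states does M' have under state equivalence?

All states are reachable from the start state.
P0 = {S1} | {S0,S2,S3,S4,S5}.
Refine {S0,S2,S3,S4,S5} on symbol q: members go to different blocks, giving {S0,S2,S4} and {S3,S5}.
Split {S3,S5} by δ(·,p) → {S3} and {S5}.
Stable partition: {S1} | {S0,S2,S4} | {S3} | {S5} — 4 equivalence classes.

4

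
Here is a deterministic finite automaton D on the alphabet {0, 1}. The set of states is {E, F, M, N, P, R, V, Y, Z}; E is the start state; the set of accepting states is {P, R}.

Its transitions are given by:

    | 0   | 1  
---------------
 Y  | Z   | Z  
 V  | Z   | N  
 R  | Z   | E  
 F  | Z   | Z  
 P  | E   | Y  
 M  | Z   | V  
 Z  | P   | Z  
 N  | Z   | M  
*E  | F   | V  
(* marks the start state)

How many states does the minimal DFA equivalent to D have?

First remove the unreachable states {R}; 8 states remain.
Initial partition by acceptance: {P} | {E,F,M,N,V,Y,Z}.
Split {E,F,M,N,V,Y,Z} by δ(·,0) → {E,F,M,N,V,Y} and {Z}.
Split {E,F,M,N,V,Y} by δ(·,0) → {F,M,N,V,Y} and {E}.
Split {F,M,N,V,Y} by δ(·,1) → {M,N,V} and {F,Y}.
Stable partition: {P} | {M,N,V} | {Z} | {E} | {F,Y} — 5 equivalence classes.

5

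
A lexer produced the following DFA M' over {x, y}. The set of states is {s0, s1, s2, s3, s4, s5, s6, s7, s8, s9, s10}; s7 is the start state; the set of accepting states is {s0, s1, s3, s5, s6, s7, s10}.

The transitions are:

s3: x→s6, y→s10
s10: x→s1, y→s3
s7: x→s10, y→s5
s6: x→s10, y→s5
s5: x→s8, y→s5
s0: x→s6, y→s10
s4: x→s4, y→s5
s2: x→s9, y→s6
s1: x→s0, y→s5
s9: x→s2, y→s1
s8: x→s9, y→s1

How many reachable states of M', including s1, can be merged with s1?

Reachable states from the start: {s0,s1,s2,s3,s5,s6,s7,s8,s9,s10}. Unreachable: {s4} — drop them.
Start with accepting vs non-accepting: {s0,s1,s3,s5,s6,s7,s10} | {s2,s8,s9}.
Split {s0,s1,s3,s5,s6,s7,s10} by δ(·,x) → {s0,s1,s3,s6,s7,s10} and {s5}.
Refine {s0,s1,s3,s6,s7,s10} on symbol y: members go to different blocks, giving {s0,s3,s10} and {s1,s6,s7}.
No further refinement is possible. Final partition (4 blocks): {s0,s3,s10} | {s2,s8,s9} | {s5} | {s1,s6,s7}.
State s1 belongs to the block {s1,s6,s7}, which has 3 states.

3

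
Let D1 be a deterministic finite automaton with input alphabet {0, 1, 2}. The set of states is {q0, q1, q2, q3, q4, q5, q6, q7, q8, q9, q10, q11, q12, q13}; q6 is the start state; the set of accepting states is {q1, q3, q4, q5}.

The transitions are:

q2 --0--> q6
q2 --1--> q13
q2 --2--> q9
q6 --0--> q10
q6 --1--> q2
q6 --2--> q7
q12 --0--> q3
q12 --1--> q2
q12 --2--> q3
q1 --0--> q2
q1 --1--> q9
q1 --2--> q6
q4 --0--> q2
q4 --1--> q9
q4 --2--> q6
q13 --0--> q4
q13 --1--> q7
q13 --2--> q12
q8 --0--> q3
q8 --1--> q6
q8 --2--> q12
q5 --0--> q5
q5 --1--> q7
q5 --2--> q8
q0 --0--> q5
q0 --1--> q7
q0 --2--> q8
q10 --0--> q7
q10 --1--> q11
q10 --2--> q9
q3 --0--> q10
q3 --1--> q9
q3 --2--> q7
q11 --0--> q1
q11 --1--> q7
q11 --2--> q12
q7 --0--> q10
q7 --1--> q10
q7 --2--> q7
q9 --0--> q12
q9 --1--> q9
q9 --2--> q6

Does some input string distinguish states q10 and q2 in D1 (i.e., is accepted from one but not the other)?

No

First remove the unreachable states {q0,q5,q8}; 11 states remain.
Start with accepting vs non-accepting: {q1,q3,q4} | {q2,q6,q7,q9,q10,q11,q12,q13}.
Refine {q2,q6,q7,q9,q10,q11,q12,q13} on symbol 0: members go to different blocks, giving {q2,q6,q7,q9,q10} and {q11,q12,q13}.
Refine {q2,q6,q7,q9,q10} on symbol 0: members go to different blocks, giving {q2,q6,q7,q10} and {q9}.
Refine {q2,q6,q7,q10} on symbol 1: members go to different blocks, giving {q2,q10} and {q6,q7}.
Split {q11,q12,q13} by δ(·,1) → {q11,q13} and {q12}.
The partition is now stable with 6 blocks: {q1,q3,q4} | {q2,q10} | {q11,q13} | {q9} | {q6,q7} | {q12}.
q10 and q2 lie in the same block of the stable partition, so they are equivalent — no string distinguishes them.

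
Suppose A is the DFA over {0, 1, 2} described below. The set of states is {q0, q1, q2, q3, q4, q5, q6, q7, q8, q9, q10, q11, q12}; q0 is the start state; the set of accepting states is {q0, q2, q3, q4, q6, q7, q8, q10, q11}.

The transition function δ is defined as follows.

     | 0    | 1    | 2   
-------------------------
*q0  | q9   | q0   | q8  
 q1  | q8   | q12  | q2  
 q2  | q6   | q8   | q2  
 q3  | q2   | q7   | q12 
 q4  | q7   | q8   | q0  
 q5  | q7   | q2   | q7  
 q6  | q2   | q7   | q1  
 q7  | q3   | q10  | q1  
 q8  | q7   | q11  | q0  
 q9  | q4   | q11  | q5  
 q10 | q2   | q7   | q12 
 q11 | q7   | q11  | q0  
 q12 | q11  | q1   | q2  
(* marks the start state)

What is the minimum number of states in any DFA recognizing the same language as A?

Initial partition by acceptance: {q0,q2,q3,q4,q6,q7,q8,q10,q11} | {q1,q5,q9,q12}.
Refine {q0,q2,q3,q4,q6,q7,q8,q10,q11} on symbol 0: members go to different blocks, giving {q2,q3,q4,q6,q7,q8,q10,q11} and {q0}.
On input 2, block {q2,q3,q4,q6,q7,q8,q10,q11} splits into {q3,q6,q7,q10} and {q4,q8,q11} and {q2}.
Split {q3,q6,q7,q10} by δ(·,0) → {q3,q6,q10} and {q7}.
Split {q1,q5,q9,q12} by δ(·,0) → {q1,q9,q12} and {q5}.
On input 1, block {q1,q9,q12} splits into {q1,q12} and {q9}.
No further refinement is possible. Final partition (8 blocks): {q3,q6,q10} | {q1,q12} | {q0} | {q4,q8,q11} | {q2} | {q7} | {q5} | {q9}.

8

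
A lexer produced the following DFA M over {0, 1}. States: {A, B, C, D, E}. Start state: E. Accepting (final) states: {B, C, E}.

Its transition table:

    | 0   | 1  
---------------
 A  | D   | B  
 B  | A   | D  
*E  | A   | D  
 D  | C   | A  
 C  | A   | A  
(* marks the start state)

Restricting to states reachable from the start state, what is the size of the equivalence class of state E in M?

Every state is reachable, so we keep all 5.
Initial partition by acceptance: {B,C,E} | {A,D}.
Refine {A,D} on symbol 0: members go to different blocks, giving {A} and {D}.
Refine {B,C,E} on symbol 1: members go to different blocks, giving {B,E} and {C}.
No further refinement is possible. Final partition (4 blocks): {B,E} | {A} | {D} | {C}.
State E belongs to the block {B,E}, which has 2 states.

2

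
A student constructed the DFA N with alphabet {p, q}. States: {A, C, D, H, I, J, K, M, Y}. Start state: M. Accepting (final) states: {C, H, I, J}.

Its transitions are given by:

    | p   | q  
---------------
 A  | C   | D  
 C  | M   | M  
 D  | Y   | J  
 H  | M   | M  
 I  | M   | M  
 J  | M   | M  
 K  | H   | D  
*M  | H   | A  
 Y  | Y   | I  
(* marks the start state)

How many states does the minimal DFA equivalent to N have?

First remove the unreachable states {K}; 8 states remain.
P0 = {C,H,I,J} | {A,D,M,Y}.
Refine {A,D,M,Y} on symbol p: members go to different blocks, giving {D,Y} and {A,M}.
Split {A,M} by δ(·,q) → {A} and {M}.
Stable partition: {C,H,I,J} | {D,Y} | {A} | {M} — 4 equivalence classes.

4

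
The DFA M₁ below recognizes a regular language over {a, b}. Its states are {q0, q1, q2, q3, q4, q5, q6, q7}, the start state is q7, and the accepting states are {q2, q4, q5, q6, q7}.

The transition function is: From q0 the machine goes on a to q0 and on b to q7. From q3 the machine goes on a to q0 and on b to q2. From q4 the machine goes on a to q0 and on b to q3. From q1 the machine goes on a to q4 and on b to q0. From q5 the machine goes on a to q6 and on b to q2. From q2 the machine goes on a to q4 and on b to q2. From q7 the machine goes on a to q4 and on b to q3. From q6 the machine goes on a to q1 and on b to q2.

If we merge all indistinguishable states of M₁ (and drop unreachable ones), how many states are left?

5

Reachable states from the start: {q0,q2,q3,q4,q7}. Unreachable: {q1,q5,q6} — drop them.
Start with accepting vs non-accepting: {q2,q4,q7} | {q0,q3}.
Split {q2,q4,q7} by δ(·,a) → {q2,q7} and {q4}.
Refine {q2,q7} on symbol b: members go to different blocks, giving {q2} and {q7}.
Split {q0,q3} by δ(·,b) → {q0} and {q3}.
The partition is now stable with 5 blocks: {q2} | {q0} | {q4} | {q7} | {q3}.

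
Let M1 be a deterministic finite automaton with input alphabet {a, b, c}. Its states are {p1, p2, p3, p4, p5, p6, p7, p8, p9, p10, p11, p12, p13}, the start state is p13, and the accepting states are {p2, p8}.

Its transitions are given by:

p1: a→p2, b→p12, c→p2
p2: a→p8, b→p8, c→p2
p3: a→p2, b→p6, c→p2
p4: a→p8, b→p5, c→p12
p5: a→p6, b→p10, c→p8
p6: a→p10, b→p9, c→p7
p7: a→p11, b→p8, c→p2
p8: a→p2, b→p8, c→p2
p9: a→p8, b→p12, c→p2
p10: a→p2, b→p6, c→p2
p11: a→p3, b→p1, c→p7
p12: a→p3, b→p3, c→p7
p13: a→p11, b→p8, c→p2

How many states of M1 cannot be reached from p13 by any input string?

2

Starting at p13 and following transitions, the reachable set is {p1, p2, p3, p6, p7, p8, p9, p10, p11, p12, p13}. That leaves p4, p5 unreachable — 2 in total.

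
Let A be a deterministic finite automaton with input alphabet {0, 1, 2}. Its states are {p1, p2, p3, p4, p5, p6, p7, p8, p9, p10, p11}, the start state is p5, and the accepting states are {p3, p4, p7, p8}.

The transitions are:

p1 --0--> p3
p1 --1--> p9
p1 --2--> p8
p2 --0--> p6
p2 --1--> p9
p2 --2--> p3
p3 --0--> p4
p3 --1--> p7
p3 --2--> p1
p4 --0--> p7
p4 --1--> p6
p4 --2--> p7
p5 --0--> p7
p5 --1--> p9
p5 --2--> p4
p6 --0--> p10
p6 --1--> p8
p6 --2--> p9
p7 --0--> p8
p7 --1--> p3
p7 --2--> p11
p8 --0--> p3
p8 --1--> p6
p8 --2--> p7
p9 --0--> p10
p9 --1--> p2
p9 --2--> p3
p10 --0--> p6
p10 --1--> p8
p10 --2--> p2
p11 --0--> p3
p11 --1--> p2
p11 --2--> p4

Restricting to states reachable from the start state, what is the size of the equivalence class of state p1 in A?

3

Initial partition by acceptance: {p3,p4,p7,p8} | {p1,p2,p5,p6,p9,p10,p11}.
Split {p3,p4,p7,p8} by δ(·,1) → {p3,p7} and {p4,p8}.
Refine {p1,p2,p5,p6,p9,p10,p11} on symbol 0: members go to different blocks, giving {p2,p6,p9,p10} and {p1,p5,p11}.
On input 1, block {p2,p6,p9,p10} splits into {p2,p9} and {p6,p10}.
The partition is now stable with 5 blocks: {p3,p7} | {p2,p9} | {p4,p8} | {p1,p5,p11} | {p6,p10}.
The equivalence class containing p1 is {p1,p5,p11}, of size 3.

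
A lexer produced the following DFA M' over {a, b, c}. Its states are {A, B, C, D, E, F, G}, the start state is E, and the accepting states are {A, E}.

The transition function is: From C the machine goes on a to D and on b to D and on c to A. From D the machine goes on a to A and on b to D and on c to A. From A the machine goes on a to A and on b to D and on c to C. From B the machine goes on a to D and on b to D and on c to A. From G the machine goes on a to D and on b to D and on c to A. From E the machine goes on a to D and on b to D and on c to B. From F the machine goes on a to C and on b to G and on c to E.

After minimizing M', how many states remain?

States {F,G} cannot be reached from the start state, so discard them.
Initial partition by acceptance: {A,E} | {B,C,D}.
On input a, block {A,E} splits into {A} and {E}.
On input a, block {B,C,D} splits into {B,C} and {D}.
The partition is now stable with 4 blocks: {A} | {B,C} | {E} | {D}.

4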